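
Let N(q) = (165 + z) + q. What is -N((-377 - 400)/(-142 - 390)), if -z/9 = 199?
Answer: 123465/76 ≈ 1624.5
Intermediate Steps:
z = -1791 (z = -9*199 = -1791)
N(q) = -1626 + q (N(q) = (165 - 1791) + q = -1626 + q)
-N((-377 - 400)/(-142 - 390)) = -(-1626 + (-377 - 400)/(-142 - 390)) = -(-1626 - 777/(-532)) = -(-1626 - 777*(-1/532)) = -(-1626 + 111/76) = -1*(-123465/76) = 123465/76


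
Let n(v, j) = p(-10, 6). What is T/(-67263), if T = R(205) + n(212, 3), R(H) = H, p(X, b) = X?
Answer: -65/22421 ≈ -0.0028991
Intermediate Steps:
n(v, j) = -10
T = 195 (T = 205 - 10 = 195)
T/(-67263) = 195/(-67263) = 195*(-1/67263) = -65/22421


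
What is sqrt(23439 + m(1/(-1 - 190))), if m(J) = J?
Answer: 4*sqrt(53442373)/191 ≈ 153.10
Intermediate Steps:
sqrt(23439 + m(1/(-1 - 190))) = sqrt(23439 + 1/(-1 - 190)) = sqrt(23439 + 1/(-191)) = sqrt(23439 - 1/191) = sqrt(4476848/191) = 4*sqrt(53442373)/191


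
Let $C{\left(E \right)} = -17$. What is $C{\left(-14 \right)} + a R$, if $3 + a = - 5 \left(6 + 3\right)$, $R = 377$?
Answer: $-18113$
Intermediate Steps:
$a = -48$ ($a = -3 - 5 \left(6 + 3\right) = -3 - 45 = -48$)
$C{\left(-14 \right)} + a R = -17 - 18096 = -18113$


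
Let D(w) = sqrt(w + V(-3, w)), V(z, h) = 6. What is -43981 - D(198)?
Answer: -43981 - 2*sqrt(51) ≈ -43995.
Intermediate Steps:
D(w) = sqrt(6 + w) (D(w) = sqrt(w + 6) = sqrt(6 + w))
-43981 - D(198) = -43981 - sqrt(6 + 198) = -43981 - sqrt(204) = -43981 - 2*sqrt(51)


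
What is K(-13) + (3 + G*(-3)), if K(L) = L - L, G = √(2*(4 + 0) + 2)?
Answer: 3 - 3*√10 ≈ -6.4868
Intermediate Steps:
G = √10 (G = √(2*4 + 2) = √(8 + 2) = √10 ≈ 3.1623)
K(L) = 0
K(-13) + (3 + G*(-3)) = 0 + (3 + √10*(-3)) = 0 + (3 - 3*√10) = 3 - 3*√10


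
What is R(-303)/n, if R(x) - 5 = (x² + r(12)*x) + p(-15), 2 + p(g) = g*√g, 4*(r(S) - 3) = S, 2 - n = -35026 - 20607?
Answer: 29998/18545 - I*√15/3709 ≈ 1.6176 - 0.0010442*I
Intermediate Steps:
n = 55635 (n = 2 - (-35026 - 20607) = 2 - 1*(-55633) = 2 + 55633 = 55635)
r(S) = 3 + S/4
p(g) = -2 + g^(3/2) (p(g) = -2 + g*√g = -2 + g^(3/2))
R(x) = 3 + x² + 6*x - 15*I*√15 (R(x) = 5 + ((x² + (3 + (¼)*12)*x) + (-2 + (-15)^(3/2))) = 5 + ((x² + (3 + 3)*x) + (-2 - 15*I*√15)) = 5 + ((x² + 6*x) + (-2 - 15*I*√15)) = 5 + (-2 + x² + 6*x - 15*I*√15) = 3 + x² + 6*x - 15*I*√15)
R(-303)/n = (3 + (-303)² + 6*(-303) - 15*I*√15)/55635 = (3 + 91809 - 1818 - 15*I*√15)*(1/55635) = (89994 - 15*I*√15)*(1/55635) = 29998/18545 - I*√15/3709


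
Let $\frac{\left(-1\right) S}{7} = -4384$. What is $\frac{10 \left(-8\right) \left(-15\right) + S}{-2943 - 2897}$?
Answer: $- \frac{1993}{365} \approx -5.4603$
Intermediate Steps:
$S = 30688$ ($S = \left(-7\right) \left(-4384\right) = 30688$)
$\frac{10 \left(-8\right) \left(-15\right) + S}{-2943 - 2897} = \frac{10 \left(-8\right) \left(-15\right) + 30688}{-2943 - 2897} = \frac{\left(-80\right) \left(-15\right) + 30688}{-5840} = \left(1200 + 30688\right) \left(- \frac{1}{5840}\right) = 31888 \left(- \frac{1}{5840}\right) = - \frac{1993}{365}$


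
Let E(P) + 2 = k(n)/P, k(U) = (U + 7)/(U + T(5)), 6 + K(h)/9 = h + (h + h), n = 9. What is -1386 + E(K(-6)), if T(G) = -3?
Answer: -112429/81 ≈ -1388.0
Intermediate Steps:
K(h) = -54 + 27*h (K(h) = -54 + 9*(h + (h + h)) = -54 + 9*(h + 2*h) = -54 + 9*(3*h) = -54 + 27*h)
k(U) = (7 + U)/(-3 + U) (k(U) = (U + 7)/(U - 3) = (7 + U)/(-3 + U))
E(P) = -2 + 8/(3*P) (E(P) = -2 + ((7 + 9)/(-3 + 9))/P = -2 + (16/6)/P = -2 + ((⅙)*16)/P = -2 + 8/(3*P))
-1386 + E(K(-6)) = -1386 + (-2 + 8/(3*(-54 + 27*(-6)))) = -1386 + (-2 + 8/(3*(-54 - 162))) = -1386 + (-2 + (8/3)/(-216)) = -1386 + (-2 + (8/3)*(-1/216)) = -1386 + (-2 - 1/81) = -1386 - 163/81 = -112429/81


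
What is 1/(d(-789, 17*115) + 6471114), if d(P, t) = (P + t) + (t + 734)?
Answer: 1/6474969 ≈ 1.5444e-7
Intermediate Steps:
d(P, t) = 734 + P + 2*t (d(P, t) = (P + t) + (734 + t) = 734 + P + 2*t)
1/(d(-789, 17*115) + 6471114) = 1/((734 - 789 + 2*(17*115)) + 6471114) = 1/((734 - 789 + 2*1955) + 6471114) = 1/((734 - 789 + 3910) + 6471114) = 1/(3855 + 6471114) = 1/6474969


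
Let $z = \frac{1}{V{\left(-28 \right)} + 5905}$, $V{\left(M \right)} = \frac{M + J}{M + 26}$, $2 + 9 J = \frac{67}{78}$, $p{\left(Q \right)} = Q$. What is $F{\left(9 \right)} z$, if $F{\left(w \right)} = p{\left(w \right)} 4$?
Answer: $\frac{50544}{8310365} \approx 0.006082$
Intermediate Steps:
$J = - \frac{89}{702}$ ($J = - \frac{2}{9} + \frac{67 \cdot \frac{1}{78}}{9} = - \frac{2}{9} + \frac{1}{9} \cdot \frac{67}{78} = - \frac{2}{9} + \frac{67}{702} = - \frac{89}{702} \approx -0.12678$)
$F{\left(w \right)} = 4 w$ ($F{\left(w \right)} = w 4 = 4 w$)
$V{\left(M \right)} = \frac{- \frac{89}{702} + M}{26 + M}$ ($V{\left(M \right)} = \frac{M - \frac{89}{702}}{M + 26} = \frac{- \frac{89}{702} + M}{26 + M}$)
$z = \frac{1404}{8310365}$ ($z = \frac{1}{\frac{- \frac{89}{702} - 28}{26 - 28} + 5905} = \frac{1}{\frac{1}{-2} \left(- \frac{19745}{702}\right) + 5905} = \frac{1}{\left(- \frac{1}{2}\right) \left(- \frac{19745}{702}\right) + 5905} = \frac{1}{\frac{19745}{1404} + 5905} = \frac{1}{\frac{8310365}{1404}} = \frac{1404}{8310365} \approx 0.00016895$)
$F{\left(9 \right)} z = 4 \cdot 9 \cdot \frac{1404}{8310365} = 36 \cdot \frac{1404}{8310365} = \frac{50544}{8310365}$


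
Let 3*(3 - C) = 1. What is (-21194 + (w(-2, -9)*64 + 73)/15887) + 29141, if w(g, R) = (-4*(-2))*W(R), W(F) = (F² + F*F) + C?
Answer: 379015114/47661 ≈ 7952.3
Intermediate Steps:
C = 8/3 (C = 3 - ⅓*1 = 3 - ⅓ = 8/3 ≈ 2.6667)
W(F) = 8/3 + 2*F² (W(F) = (F² + F*F) + 8/3 = (F² + F²) + 8/3 = 2*F² + 8/3 = 8/3 + 2*F²)
w(g, R) = 64/3 + 16*R² (w(g, R) = (-4*(-2))*(8/3 + 2*R²) = 8*(8/3 + 2*R²) = 64/3 + 16*R²)
(-21194 + (w(-2, -9)*64 + 73)/15887) + 29141 = (-21194 + ((64/3 + 16*(-9)²)*64 + 73)/15887) + 29141 = (-21194 + ((64/3 + 16*81)*64 + 73)*(1/15887)) + 29141 = (-21194 + ((64/3 + 1296)*64 + 73)*(1/15887)) + 29141 = (-21194 + ((3952/3)*64 + 73)*(1/15887)) + 29141 = (-21194 + (252928/3 + 73)*(1/15887)) + 29141 = (-21194 + (253147/3)*(1/15887)) + 29141 = (-21194 + 253147/47661) + 29141 = -1009874087/47661 + 29141 = 379015114/47661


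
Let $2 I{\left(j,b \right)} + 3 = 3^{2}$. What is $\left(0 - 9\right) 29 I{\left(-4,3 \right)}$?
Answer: $-783$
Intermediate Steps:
$I{\left(j,b \right)} = 3$ ($I{\left(j,b \right)} = - \frac{3}{2} + \frac{3^{2}}{2} = - \frac{3}{2} + \frac{1}{2} \cdot 9 = - \frac{3}{2} + \frac{9}{2} = 3$)
$\left(0 - 9\right) 29 I{\left(-4,3 \right)} = \left(0 - 9\right) 29 \cdot 3 = \left(-9\right) 29 \cdot 3 = \left(-261\right) 3 = -783$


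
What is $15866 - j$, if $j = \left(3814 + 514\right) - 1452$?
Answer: $12990$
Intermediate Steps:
$j = 2876$ ($j = 4328 - 1452 = 2876$)
$15866 - j = 15866 - 2876 = 12990$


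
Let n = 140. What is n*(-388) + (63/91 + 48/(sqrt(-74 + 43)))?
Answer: -706151/13 - 48*I*sqrt(31)/31 ≈ -54319.0 - 8.621*I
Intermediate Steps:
n*(-388) + (63/91 + 48/(sqrt(-74 + 43))) = 140*(-388) + (63/91 + 48/(sqrt(-74 + 43))) = -54320 + (63*(1/91) + 48/(sqrt(-31))) = -54320 + (9/13 + 48/((I*sqrt(31)))) = -54320 + (9/13 + 48*(-I*sqrt(31)/31)) = -54320 + (9/13 - 48*I*sqrt(31)/31) = -706151/13 - 48*I*sqrt(31)/31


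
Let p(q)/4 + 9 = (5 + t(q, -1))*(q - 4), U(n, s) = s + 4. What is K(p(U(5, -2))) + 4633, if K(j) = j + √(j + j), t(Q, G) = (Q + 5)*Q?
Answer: 4445 + 2*I*√94 ≈ 4445.0 + 19.391*I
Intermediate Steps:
U(n, s) = 4 + s
t(Q, G) = Q*(5 + Q) (t(Q, G) = (5 + Q)*Q = Q*(5 + Q))
p(q) = -36 + 4*(-4 + q)*(5 + q*(5 + q)) (p(q) = -36 + 4*((5 + q*(5 + q))*(q - 4)) = -36 + 4*((5 + q*(5 + q))*(-4 + q)) = -36 + 4*((-4 + q)*(5 + q*(5 + q))) = -36 + 4*(-4 + q)*(5 + q*(5 + q)))
K(j) = j + √2*√j (K(j) = j + √(2*j) = j + √2*√j)
K(p(U(5, -2))) + 4633 = ((-116 - 60*(4 - 2) + 4*(4 - 2)² + 4*(4 - 2)³) + √2*√(-116 - 60*(4 - 2) + 4*(4 - 2)² + 4*(4 - 2)³)) + 4633 = ((-116 - 60*2 + 4*2² + 4*2³) + √2*√(-116 - 60*2 + 4*2² + 4*2³)) + 4633 = ((-116 - 120 + 4*4 + 4*8) + √2*√(-116 - 120 + 4*4 + 4*8)) + 4633 = ((-116 - 120 + 16 + 32) + √2*√(-116 - 120 + 16 + 32)) + 4633 = (-188 + √2*√(-188)) + 4633 = (-188 + √2*(2*I*√47)) + 4633 = (-188 + 2*I*√94) + 4633 = 4445 + 2*I*√94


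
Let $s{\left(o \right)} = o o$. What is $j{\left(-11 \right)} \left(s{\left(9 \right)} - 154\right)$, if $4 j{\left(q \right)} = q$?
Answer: $\frac{803}{4} \approx 200.75$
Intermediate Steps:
$s{\left(o \right)} = o^{2}$
$j{\left(q \right)} = \frac{q}{4}$
$j{\left(-11 \right)} \left(s{\left(9 \right)} - 154\right) = \frac{1}{4} \left(-11\right) \left(9^{2} - 154\right) = - \frac{11 \left(81 - 154\right)}{4} = \left(- \frac{11}{4}\right) \left(-73\right) = \frac{803}{4}$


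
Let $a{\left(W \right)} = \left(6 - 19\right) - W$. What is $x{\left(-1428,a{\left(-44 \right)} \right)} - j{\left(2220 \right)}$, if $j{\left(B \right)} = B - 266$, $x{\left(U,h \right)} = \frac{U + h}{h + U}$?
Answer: $-1953$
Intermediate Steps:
$a{\left(W \right)} = -13 - W$ ($a{\left(W \right)} = \left(6 - 19\right) - W = -13 - W$)
$x{\left(U,h \right)} = 1$ ($x{\left(U,h \right)} = \frac{U + h}{U + h} = 1$)
$j{\left(B \right)} = -266 + B$ ($j{\left(B \right)} = B - 266 = -266 + B$)
$x{\left(-1428,a{\left(-44 \right)} \right)} - j{\left(2220 \right)} = 1 - \left(-266 + 2220\right) = 1 - 1954 = -1953$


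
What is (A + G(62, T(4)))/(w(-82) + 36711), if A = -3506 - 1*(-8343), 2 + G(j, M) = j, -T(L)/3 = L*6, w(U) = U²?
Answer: 4897/43435 ≈ 0.11274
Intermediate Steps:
T(L) = -18*L (T(L) = -3*L*6 = -18*L)
G(j, M) = -2 + j
A = 4837 (A = -3506 + 8343 = 4837)
(A + G(62, T(4)))/(w(-82) + 36711) = (4837 + (-2 + 62))/((-82)² + 36711) = (4837 + 60)/(6724 + 36711) = 4897/43435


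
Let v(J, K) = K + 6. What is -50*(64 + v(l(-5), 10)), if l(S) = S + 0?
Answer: -4000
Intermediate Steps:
l(S) = S
v(J, K) = 6 + K
-50*(64 + v(l(-5), 10)) = -50*(64 + (6 + 10)) = -50*(64 + 16) = -50*80 = -4000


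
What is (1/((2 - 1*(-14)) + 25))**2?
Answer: 1/1681 ≈ 0.00059488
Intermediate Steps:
(1/((2 - 1*(-14)) + 25))**2 = (1/((2 + 14) + 25))**2 = (1/(16 + 25))**2 = (1/41)**2 = 1/1681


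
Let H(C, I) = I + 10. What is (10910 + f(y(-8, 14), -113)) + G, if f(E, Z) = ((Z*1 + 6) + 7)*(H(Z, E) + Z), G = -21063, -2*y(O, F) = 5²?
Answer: 1397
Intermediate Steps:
y(O, F) = -25/2 (y(O, F) = -½*5² = -½*25 = -25/2)
H(C, I) = 10 + I
f(E, Z) = (13 + Z)*(10 + E + Z) (f(E, Z) = ((Z*1 + 6) + 7)*((10 + E) + Z) = ((Z + 6) + 7)*(10 + E + Z) = ((6 + Z) + 7)*(10 + E + Z) = (13 + Z)*(10 + E + Z))
(10910 + f(y(-8, 14), -113)) + G = (10910 + (130 + (-113)² + 13*(-25/2) + 23*(-113) - 25/2*(-113))) - 21063 = (10910 + (130 + 12769 - 325/2 - 2599 + 2825/2)) - 21063 = (10910 + 11550) - 21063 = 22460 - 21063 = 1397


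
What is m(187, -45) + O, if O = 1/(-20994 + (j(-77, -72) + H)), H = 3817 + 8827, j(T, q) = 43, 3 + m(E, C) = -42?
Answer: -373816/8307 ≈ -45.000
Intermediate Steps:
m(E, C) = -45 (m(E, C) = -3 - 42 = -45)
H = 12644
O = -1/8307 (O = 1/(-20994 + (43 + 12644)) = 1/(-20994 + 12687) = 1/(-8307) = -1/8307 ≈ -0.00012038)
m(187, -45) + O = -45 - 1/8307 = -373816/8307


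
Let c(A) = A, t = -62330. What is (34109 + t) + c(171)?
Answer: -28050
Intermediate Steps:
(34109 + t) + c(171) = (34109 - 62330) + 171 = -28221 + 171 = -28050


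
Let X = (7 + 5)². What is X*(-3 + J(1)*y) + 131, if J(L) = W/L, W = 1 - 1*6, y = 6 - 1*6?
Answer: -301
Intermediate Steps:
y = 0 (y = 6 - 6 = 0)
W = -5 (W = 1 - 6 = -5)
J(L) = -5/L
X = 144 (X = 12² = 144)
X*(-3 + J(1)*y) + 131 = 144*(-3 - 5/1*0) + 131 = 144*(-3 - 5*1*0) + 131 = 144*(-3 - 5*0) + 131 = 144*(-3 + 0) + 131 = 144*(-3) + 131 = -432 + 131 = -301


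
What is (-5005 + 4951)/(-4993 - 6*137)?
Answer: 54/5815 ≈ 0.0092863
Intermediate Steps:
(-5005 + 4951)/(-4993 - 6*137) = -54/(-4993 - 822) = -54/(-5815) = -54*(-1/5815) = 54/5815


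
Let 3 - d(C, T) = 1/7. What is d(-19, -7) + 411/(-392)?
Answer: 709/392 ≈ 1.8087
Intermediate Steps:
d(C, T) = 20/7 (d(C, T) = 3 - 1/7 = 3 - 1*⅐ = 3 - ⅐ = 20/7)
d(-19, -7) + 411/(-392) = 20/7 + 411/(-392) = 20/7 + 411*(-1/392) = 20/7 - 411/392 = 709/392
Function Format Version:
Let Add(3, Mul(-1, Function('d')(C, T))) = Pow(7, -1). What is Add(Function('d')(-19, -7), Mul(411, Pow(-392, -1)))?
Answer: Rational(709, 392) ≈ 1.8087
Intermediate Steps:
Function('d')(C, T) = Rational(20, 7) (Function('d')(C, T) = Add(3, Mul(-1, Pow(7, -1))) = Add(3, Mul(-1, Rational(1, 7))) = Add(3, Rational(-1, 7)) = Rational(20, 7))
Add(Function('d')(-19, -7), Mul(411, Pow(-392, -1))) = Add(Rational(20, 7), Mul(411, Pow(-392, -1))) = Add(Rational(20, 7), Mul(411, Rational(-1, 392))) = Add(Rational(20, 7), Rational(-411, 392)) = Rational(709, 392)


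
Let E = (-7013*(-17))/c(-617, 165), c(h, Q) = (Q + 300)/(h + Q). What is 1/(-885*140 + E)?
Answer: -465/111501392 ≈ -4.1704e-6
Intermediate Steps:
c(h, Q) = (300 + Q)/(Q + h)
E = -53887892/465 (E = (-7013*(-17))/(((300 + 165)/(165 - 617))) = 119221/((465/(-452))) = 119221/((-1/452*465)) = 119221/(-465/452) = 119221*(-452/465) = -53887892/465 ≈ -1.1589e+5)
1/(-885*140 + E) = 1/(-885*140 - 53887892/465) = 1/(-123900 - 53887892/465) = 1/(-111501392/465) = -465/111501392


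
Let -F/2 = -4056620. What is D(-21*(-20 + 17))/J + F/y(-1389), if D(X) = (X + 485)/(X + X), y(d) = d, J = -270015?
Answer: -46004626597462/7876067535 ≈ -5841.1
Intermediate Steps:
F = 8113240 (F = -2*(-4056620) = 8113240)
D(X) = (485 + X)/(2*X) (D(X) = (485 + X)/((2*X)) = (485 + X)*(1/(2*X)) = (485 + X)/(2*X))
D(-21*(-20 + 17))/J + F/y(-1389) = ((485 - 21*(-20 + 17))/(2*((-21*(-20 + 17)))))/(-270015) + 8113240/(-1389) = ((485 - 21*(-3))/(2*((-21*(-3)))))*(-1/270015) + 8113240*(-1/1389) = ((½)*(485 + 63)/63)*(-1/270015) - 8113240/1389 = ((½)*(1/63)*548)*(-1/270015) - 8113240/1389 = (274/63)*(-1/270015) - 8113240/1389 = -274/17010945 - 8113240/1389 = -46004626597462/7876067535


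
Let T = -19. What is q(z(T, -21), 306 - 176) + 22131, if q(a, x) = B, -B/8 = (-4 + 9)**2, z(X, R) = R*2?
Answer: 21931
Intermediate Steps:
z(X, R) = 2*R
B = -200 (B = -8*(-4 + 9)**2 = -8*5**2 = -8*25 = -200)
q(a, x) = -200
q(z(T, -21), 306 - 176) + 22131 = -200 + 22131 = 21931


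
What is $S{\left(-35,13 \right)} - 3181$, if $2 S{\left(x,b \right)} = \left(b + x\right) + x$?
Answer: $- \frac{6419}{2} \approx -3209.5$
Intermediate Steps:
$S{\left(x,b \right)} = x + \frac{b}{2}$ ($S{\left(x,b \right)} = \frac{\left(b + x\right) + x}{2} = \frac{b + 2 x}{2} = x + \frac{b}{2}$)
$S{\left(-35,13 \right)} - 3181 = \left(-35 + \frac{1}{2} \cdot 13\right) - 3181 = \left(-35 + \frac{13}{2}\right) - 3181 = - \frac{57}{2} - 3181 = - \frac{6419}{2}$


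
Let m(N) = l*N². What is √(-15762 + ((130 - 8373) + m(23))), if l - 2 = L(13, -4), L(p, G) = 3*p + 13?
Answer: √4561 ≈ 67.535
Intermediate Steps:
L(p, G) = 13 + 3*p
l = 54 (l = 2 + (13 + 3*13) = 2 + (13 + 39) = 2 + 52 = 54)
m(N) = 54*N²
√(-15762 + ((130 - 8373) + m(23))) = √(-15762 + ((130 - 8373) + 54*23²)) = √(-15762 + (-8243 + 54*529)) = √(-15762 + (-8243 + 28566)) = √(-15762 + 20323) = √4561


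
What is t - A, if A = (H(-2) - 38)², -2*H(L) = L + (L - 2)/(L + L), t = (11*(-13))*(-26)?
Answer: 9247/4 ≈ 2311.8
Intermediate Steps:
t = 3718 (t = -143*(-26) = 3718)
H(L) = -L/2 - (-2 + L)/(4*L) (H(L) = -(L + (L - 2)/(L + L))/2 = -(L + (-2 + L)/((2*L)))/2 = -(L + (-2 + L)*(1/(2*L)))/2 = -(L + (-2 + L)/(2*L))/2 = -L/2 - (-2 + L)/(4*L))
A = 5625/4 (A = ((¼)*(2 - 1*(-2) - 2*(-2)²)/(-2) - 38)² = ((¼)*(-½)*(2 + 2 - 2*4) - 38)² = ((¼)*(-½)*(2 + 2 - 8) - 38)² = ((¼)*(-½)*(-4) - 38)² = (½ - 38)² = (-75/2)² = 5625/4 ≈ 1406.3)
t - A = 3718 - 1*5625/4 = 3718 - 5625/4 = 9247/4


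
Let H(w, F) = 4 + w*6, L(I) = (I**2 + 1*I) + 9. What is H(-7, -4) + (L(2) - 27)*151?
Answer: -1850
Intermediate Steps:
L(I) = 9 + I + I**2 (L(I) = (I**2 + I) + 9 = (I + I**2) + 9 = 9 + I + I**2)
H(w, F) = 4 + 6*w
H(-7, -4) + (L(2) - 27)*151 = (4 + 6*(-7)) + ((9 + 2 + 2**2) - 27)*151 = (4 - 42) + ((9 + 2 + 4) - 27)*151 = -38 + (15 - 27)*151 = -38 - 12*151 = -38 - 1812 = -1850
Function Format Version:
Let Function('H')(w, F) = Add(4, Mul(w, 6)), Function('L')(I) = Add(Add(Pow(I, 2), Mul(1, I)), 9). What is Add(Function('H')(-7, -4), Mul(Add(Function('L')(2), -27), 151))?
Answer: -1850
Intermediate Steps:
Function('L')(I) = Add(9, I, Pow(I, 2)) (Function('L')(I) = Add(Add(Pow(I, 2), I), 9) = Add(Add(I, Pow(I, 2)), 9) = Add(9, I, Pow(I, 2)))
Function('H')(w, F) = Add(4, Mul(6, w))
Add(Function('H')(-7, -4), Mul(Add(Function('L')(2), -27), 151)) = Add(Add(4, Mul(6, -7)), Mul(Add(Add(9, 2, Pow(2, 2)), -27), 151)) = Add(Add(4, -42), Mul(Add(Add(9, 2, 4), -27), 151)) = Add(-38, Mul(Add(15, -27), 151)) = Add(-38, Mul(-12, 151)) = Add(-38, -1812) = -1850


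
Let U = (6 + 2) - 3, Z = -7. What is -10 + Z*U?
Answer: -45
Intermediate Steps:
U = 5 (U = 8 - 3 = 5)
-10 + Z*U = -10 - 7*5 = -10 - 35 = -45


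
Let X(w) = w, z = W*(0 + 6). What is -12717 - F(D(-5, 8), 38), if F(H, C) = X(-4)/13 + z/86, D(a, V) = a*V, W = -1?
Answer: -7108592/559 ≈ -12717.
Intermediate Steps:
z = -6 (z = -(0 + 6) = -1*6 = -6)
D(a, V) = V*a
F(H, C) = -211/559 (F(H, C) = -4/13 - 6/86 = -4*1/13 - 6*1/86 = -4/13 - 3/43 = -211/559)
-12717 - F(D(-5, 8), 38) = -12717 - 1*(-211/559) = -12717 + 211/559 = -7108592/559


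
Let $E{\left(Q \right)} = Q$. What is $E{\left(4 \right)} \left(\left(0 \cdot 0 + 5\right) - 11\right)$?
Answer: $-24$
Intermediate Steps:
$E{\left(4 \right)} \left(\left(0 \cdot 0 + 5\right) - 11\right) = 4 \left(\left(0 \cdot 0 + 5\right) - 11\right) = 4 \left(\left(0 + 5\right) - 11\right) = 4 \left(5 - 11\right) = 4 \left(-6\right) = -24$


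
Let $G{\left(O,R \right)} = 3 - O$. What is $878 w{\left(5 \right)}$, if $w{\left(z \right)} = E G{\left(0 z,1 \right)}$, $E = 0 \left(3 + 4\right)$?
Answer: $0$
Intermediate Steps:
$E = 0$ ($E = 0 \cdot 7 = 0$)
$w{\left(z \right)} = 0$ ($w{\left(z \right)} = 0 \left(3 - 0 z\right) = 0 \left(3 - 0\right) = 0 \left(3 + 0\right) = 0 \cdot 3 = 0$)
$878 w{\left(5 \right)} = 878 \cdot 0 = 0$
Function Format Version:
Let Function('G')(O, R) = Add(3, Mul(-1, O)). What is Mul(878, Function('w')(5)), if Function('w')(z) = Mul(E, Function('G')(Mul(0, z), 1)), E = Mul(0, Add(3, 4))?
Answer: 0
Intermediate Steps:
E = 0 (E = Mul(0, 7) = 0)
Function('w')(z) = 0 (Function('w')(z) = Mul(0, Add(3, Mul(-1, Mul(0, z)))) = Mul(0, Add(3, Mul(-1, 0))) = Mul(0, Add(3, 0)) = Mul(0, 3) = 0)
Mul(878, Function('w')(5)) = Mul(878, 0) = 0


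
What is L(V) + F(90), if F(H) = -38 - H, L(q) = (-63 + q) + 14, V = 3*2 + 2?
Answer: -169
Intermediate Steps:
V = 8 (V = 6 + 2 = 8)
L(q) = -49 + q
L(V) + F(90) = (-49 + 8) + (-38 - 1*90) = -41 + (-38 - 90) = -41 - 128 = -169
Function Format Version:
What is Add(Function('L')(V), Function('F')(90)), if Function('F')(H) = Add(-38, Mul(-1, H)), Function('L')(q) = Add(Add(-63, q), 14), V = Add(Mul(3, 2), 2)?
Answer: -169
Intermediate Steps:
V = 8 (V = Add(6, 2) = 8)
Function('L')(q) = Add(-49, q)
Add(Function('L')(V), Function('F')(90)) = Add(Add(-49, 8), Add(-38, Mul(-1, 90))) = Add(-41, Add(-38, -90)) = Add(-41, -128) = -169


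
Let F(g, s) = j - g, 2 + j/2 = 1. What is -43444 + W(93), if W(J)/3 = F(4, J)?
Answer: -43462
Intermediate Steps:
j = -2 (j = -4 + 2*1 = -4 + 2 = -2)
F(g, s) = -2 - g
W(J) = -18 (W(J) = 3*(-2 - 1*4) = 3*(-2 - 4) = 3*(-6) = -18)
-43444 + W(93) = -43444 - 18 = -43462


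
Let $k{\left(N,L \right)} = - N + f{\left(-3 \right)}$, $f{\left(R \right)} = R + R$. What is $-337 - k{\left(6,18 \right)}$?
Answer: $-325$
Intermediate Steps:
$f{\left(R \right)} = 2 R$
$k{\left(N,L \right)} = -6 - N$ ($k{\left(N,L \right)} = - N + 2 \left(-3\right) = - N - 6 = -6 - N$)
$-337 - k{\left(6,18 \right)} = -337 - \left(-6 - 6\right) = -337 - -12 = -337 + 12 = -325$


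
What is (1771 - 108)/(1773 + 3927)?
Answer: 1663/5700 ≈ 0.29175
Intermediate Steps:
(1771 - 108)/(1773 + 3927) = 1663/5700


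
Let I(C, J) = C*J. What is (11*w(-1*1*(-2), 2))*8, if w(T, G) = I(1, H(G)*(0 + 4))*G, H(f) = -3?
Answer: -2112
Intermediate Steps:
w(T, G) = -12*G (w(T, G) = (1*(-3*(0 + 4)))*G = (1*(-3*4))*G = (1*(-12))*G = -12*G)
(11*w(-1*1*(-2), 2))*8 = (11*(-12*2))*8 = (11*(-24))*8 = -264*8 = -2112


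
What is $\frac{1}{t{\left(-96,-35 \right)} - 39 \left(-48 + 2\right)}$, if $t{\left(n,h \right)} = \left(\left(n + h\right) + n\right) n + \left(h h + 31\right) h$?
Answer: $- \frac{1}{20374} \approx -4.9082 \cdot 10^{-5}$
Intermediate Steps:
$t{\left(n,h \right)} = h \left(31 + h^{2}\right) + n \left(h + 2 n\right)$ ($t{\left(n,h \right)} = \left(\left(h + n\right) + n\right) n + \left(h^{2} + 31\right) h = \left(h + 2 n\right) n + \left(31 + h^{2}\right) h = n \left(h + 2 n\right) + h \left(31 + h^{2}\right) = h \left(31 + h^{2}\right) + n \left(h + 2 n\right)$)
$\frac{1}{t{\left(-96,-35 \right)} - 39 \left(-48 + 2\right)} = \frac{1}{\left(\left(-35\right)^{3} + 2 \left(-96\right)^{2} + 31 \left(-35\right) - -3360\right) - 39 \left(-48 + 2\right)} = \frac{1}{\left(-42875 + 2 \cdot 9216 - 1085 + 3360\right) - -1794} = \frac{1}{\left(-42875 + 18432 - 1085 + 3360\right) + 1794} = \frac{1}{-22168 + 1794} = \frac{1}{-20374} = - \frac{1}{20374}$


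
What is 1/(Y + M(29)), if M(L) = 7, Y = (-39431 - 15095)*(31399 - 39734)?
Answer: 1/454474217 ≈ 2.2003e-9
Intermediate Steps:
Y = 454474210 (Y = -54526*(-8335) = 454474210)
1/(Y + M(29)) = 1/(454474210 + 7) = 1/454474217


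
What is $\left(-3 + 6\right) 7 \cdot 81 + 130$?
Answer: $1831$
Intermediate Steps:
$\left(-3 + 6\right) 7 \cdot 81 + 130 = 3 \cdot 7 \cdot 81 + 130 = 21 \cdot 81 + 130 = 1701 + 130 = 1831$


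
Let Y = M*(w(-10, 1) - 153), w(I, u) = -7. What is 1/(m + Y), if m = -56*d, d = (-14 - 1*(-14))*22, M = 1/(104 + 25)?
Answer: -129/160 ≈ -0.80625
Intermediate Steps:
M = 1/129 ≈ 0.0077519
Y = -160/129 (Y = (-7 - 153)/129 = (1/129)*(-160) = -160/129 ≈ -1.2403)
d = 0 (d = (-14 + 14)*22 = 0*22 = 0)
m = 0 (m = -56*0 = 0)
1/(m + Y) = 1/(0 - 160/129) = 1/(-160/129) = -129/160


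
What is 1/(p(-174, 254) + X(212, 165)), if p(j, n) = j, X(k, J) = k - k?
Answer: -1/174 ≈ -0.0057471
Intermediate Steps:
X(k, J) = 0
1/(p(-174, 254) + X(212, 165)) = 1/(-174 + 0) = 1/(-174) = -1/174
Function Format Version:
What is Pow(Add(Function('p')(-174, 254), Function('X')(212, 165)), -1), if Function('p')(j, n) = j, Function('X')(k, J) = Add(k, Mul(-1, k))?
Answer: Rational(-1, 174) ≈ -0.0057471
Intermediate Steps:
Function('X')(k, J) = 0
Pow(Add(Function('p')(-174, 254), Function('X')(212, 165)), -1) = Pow(Add(-174, 0), -1) = Pow(-174, -1) = Rational(-1, 174)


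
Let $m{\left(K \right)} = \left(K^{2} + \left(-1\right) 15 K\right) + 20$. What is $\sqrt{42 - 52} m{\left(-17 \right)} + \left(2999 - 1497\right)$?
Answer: $1502 + 564 i \sqrt{10} \approx 1502.0 + 1783.5 i$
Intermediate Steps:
$m{\left(K \right)} = 20 + K^{2} - 15 K$ ($m{\left(K \right)} = \left(K^{2} - 15 K\right) + 20 = 20 + K^{2} - 15 K$)
$\sqrt{42 - 52} m{\left(-17 \right)} + \left(2999 - 1497\right) = \sqrt{42 - 52} \left(20 + \left(-17\right)^{2} - -255\right) + \left(2999 - 1497\right) = \sqrt{-10} \left(20 + 289 + 255\right) + 1502 = i \sqrt{10} \cdot 564 + 1502 = 564 i \sqrt{10} + 1502 = 1502 + 564 i \sqrt{10}$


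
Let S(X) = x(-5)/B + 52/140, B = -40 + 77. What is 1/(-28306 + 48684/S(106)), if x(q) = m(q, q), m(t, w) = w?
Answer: 51/9064024 ≈ 5.6266e-6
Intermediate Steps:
x(q) = q
B = 37
S(X) = 306/1295 (S(X) = -5/37 + 52/140 = -5*1/37 + 52*(1/140) = -5/37 + 13/35 = 306/1295)
1/(-28306 + 48684/S(106)) = 1/(-28306 + 48684/(306/1295)) = 1/(-28306 + 48684*(1295/306)) = 1/(-28306 + 10507630/51) = 1/(9064024/51) = 51/9064024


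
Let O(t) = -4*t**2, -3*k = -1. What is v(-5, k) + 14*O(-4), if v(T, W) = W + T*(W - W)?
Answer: -2687/3 ≈ -895.67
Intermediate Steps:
k = 1/3 (k = -1/3*(-1) = 1/3 ≈ 0.33333)
v(T, W) = W (v(T, W) = W + T*0 = W + 0 = W)
v(-5, k) + 14*O(-4) = 1/3 + 14*(-4*(-4)**2) = 1/3 + 14*(-4*16) = 1/3 + 14*(-64) = 1/3 - 896 = -2687/3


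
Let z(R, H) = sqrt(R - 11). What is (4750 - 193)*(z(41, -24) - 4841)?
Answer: -22060437 + 4557*sqrt(30) ≈ -2.2035e+7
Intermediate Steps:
z(R, H) = sqrt(-11 + R)
(4750 - 193)*(z(41, -24) - 4841) = (4750 - 193)*(sqrt(-11 + 41) - 4841) = 4557*(sqrt(30) - 4841) = 4557*(-4841 + sqrt(30)) = -22060437 + 4557*sqrt(30)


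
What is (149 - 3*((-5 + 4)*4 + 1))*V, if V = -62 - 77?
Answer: -21962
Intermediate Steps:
V = -139
(149 - 3*((-5 + 4)*4 + 1))*V = (149 - 3*((-5 + 4)*4 + 1))*(-139) = (149 - 3*(-1*4 + 1))*(-139) = (149 - 3*(-4 + 1))*(-139) = (149 - 3*(-3))*(-139) = (149 + 9)*(-139) = 158*(-139) = -21962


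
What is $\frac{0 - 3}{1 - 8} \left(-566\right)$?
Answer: $- \frac{1698}{7} \approx -242.57$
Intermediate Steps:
$\frac{0 - 3}{1 - 8} \left(-566\right) = - \frac{3}{-7} \left(-566\right) = \left(-3\right) \left(- \frac{1}{7}\right) \left(-566\right) = \frac{3}{7} \left(-566\right) = - \frac{1698}{7}$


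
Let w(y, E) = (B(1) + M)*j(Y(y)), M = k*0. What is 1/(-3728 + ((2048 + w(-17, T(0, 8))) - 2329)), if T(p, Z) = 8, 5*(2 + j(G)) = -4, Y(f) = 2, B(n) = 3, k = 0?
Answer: -5/20087 ≈ -0.00024892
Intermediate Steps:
j(G) = -14/5 (j(G) = -2 + (⅕)*(-4) = -2 - ⅘ = -14/5)
M = 0 (M = 0*0 = 0)
w(y, E) = -42/5 (w(y, E) = (3 + 0)*(-14/5) = 3*(-14/5) = -42/5)
1/(-3728 + ((2048 + w(-17, T(0, 8))) - 2329)) = 1/(-3728 + ((2048 - 42/5) - 2329)) = 1/(-3728 + (10198/5 - 2329)) = 1/(-3728 - 1447/5) = 1/(-20087/5) = -5/20087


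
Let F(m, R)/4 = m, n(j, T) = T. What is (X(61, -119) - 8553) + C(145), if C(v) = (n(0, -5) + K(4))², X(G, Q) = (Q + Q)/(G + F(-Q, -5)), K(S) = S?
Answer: -4592662/537 ≈ -8552.4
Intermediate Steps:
F(m, R) = 4*m
X(G, Q) = 2*Q/(G - 4*Q) (X(G, Q) = (Q + Q)/(G + 4*(-Q)) = (2*Q)/(G - 4*Q) = 2*Q/(G - 4*Q))
C(v) = 1 (C(v) = (-5 + 4)² = (-1)² = 1)
(X(61, -119) - 8553) + C(145) = (2*(-119)/(61 - 4*(-119)) - 8553) + 1 = (2*(-119)/(61 + 476) - 8553) + 1 = (2*(-119)/537 - 8553) + 1 = (2*(-119)*(1/537) - 8553) + 1 = (-238/537 - 8553) + 1 = -4593199/537 + 1 = -4592662/537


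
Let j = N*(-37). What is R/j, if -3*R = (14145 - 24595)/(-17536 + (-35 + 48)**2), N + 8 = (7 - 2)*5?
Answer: 10450/32771529 ≈ 0.00031887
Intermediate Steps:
N = 17 (N = -8 + (7 - 2)*5 = -8 + 5*5 = -8 + 25 = 17)
R = -10450/52101 (R = -(14145 - 24595)/(3*(-17536 + (-35 + 48)**2)) = -(-10450)/(3*(-17536 + 13**2)) = -(-10450)/(3*(-17536 + 169)) = -(-10450)/(3*(-17367)) = -(-10450)*(-1)/(3*17367) = -1/3*10450/17367 = -10450/52101 ≈ -0.20057)
j = -629 (j = 17*(-37) = -629)
R/j = -10450/52101/(-629) = -10450/52101*(-1/629) = 10450/32771529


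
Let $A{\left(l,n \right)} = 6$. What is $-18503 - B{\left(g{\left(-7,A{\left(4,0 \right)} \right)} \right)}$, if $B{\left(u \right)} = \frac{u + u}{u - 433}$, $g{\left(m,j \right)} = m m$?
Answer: $- \frac{3552527}{192} \approx -18503.0$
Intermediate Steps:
$g{\left(m,j \right)} = m^{2}$
$B{\left(u \right)} = \frac{2 u}{-433 + u}$
$-18503 - B{\left(g{\left(-7,A{\left(4,0 \right)} \right)} \right)} = -18503 - \frac{2 \left(-7\right)^{2}}{-433 + \left(-7\right)^{2}} = -18503 - 2 \cdot 49 \frac{1}{-433 + 49} = -18503 - 2 \cdot 49 \frac{1}{-384} = -18503 - 2 \cdot 49 \left(- \frac{1}{384}\right) = -18503 - - \frac{49}{192} = -18503 + \frac{49}{192} = - \frac{3552527}{192}$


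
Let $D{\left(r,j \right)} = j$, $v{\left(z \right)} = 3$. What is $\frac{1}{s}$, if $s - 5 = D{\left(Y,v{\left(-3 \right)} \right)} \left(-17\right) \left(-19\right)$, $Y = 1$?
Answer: $\frac{1}{974} \approx 0.0010267$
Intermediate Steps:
$s = 974$ ($s = 5 + 3 \left(-17\right) \left(-19\right) = 5 - -969 = 5 + 969 = 974$)
$\frac{1}{s} = \frac{1}{974}$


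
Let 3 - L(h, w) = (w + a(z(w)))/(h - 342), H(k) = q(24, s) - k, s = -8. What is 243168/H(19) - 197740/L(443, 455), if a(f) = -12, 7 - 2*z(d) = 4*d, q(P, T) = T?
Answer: 8419891/63 ≈ 1.3365e+5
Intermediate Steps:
H(k) = -8 - k
z(d) = 7/2 - 2*d
L(h, w) = 3 - (-12 + w)/(-342 + h) (L(h, w) = 3 - (w - 12)/(h - 342) = 3 - (-12 + w)/(-342 + h))
243168/H(19) - 197740/L(443, 455) = 243168/(-8 - 1*19) - 197740*(-342 + 443)/(-1014 - 1*455 + 3*443) = 243168/(-8 - 19) - 197740*101/(-1014 - 455 + 1329) = 243168/(-27) - 197740/((1/101)*(-140)) = 243168*(-1/27) - 197740/(-140/101) = -81056/9 - 197740*(-101/140) = -81056/9 + 998587/7 = 8419891/63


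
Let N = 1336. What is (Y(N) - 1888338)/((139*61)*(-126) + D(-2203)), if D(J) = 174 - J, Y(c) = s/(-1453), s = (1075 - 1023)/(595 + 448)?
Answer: 2861736583954/1615465757983 ≈ 1.7715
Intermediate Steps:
s = 52/1043 ≈ 0.049856
Y(c) = -52/1515479 (Y(c) = (52/1043)/(-1453) = (52/1043)*(-1/1453) = -52/1515479)
(Y(N) - 1888338)/((139*61)*(-126) + D(-2203)) = (-52/1515479 - 1888338)/((139*61)*(-126) + (174 - 1*(-2203))) = -2861736583954/(1515479*(8479*(-126) + (174 + 2203))) = -2861736583954/(1515479*(-1068354 + 2377)) = -2861736583954/1515479/(-1065977) = -2861736583954/1515479*(-1/1065977) = 2861736583954/1615465757983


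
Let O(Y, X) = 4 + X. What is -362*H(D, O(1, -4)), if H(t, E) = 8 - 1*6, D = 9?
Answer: -724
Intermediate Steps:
H(t, E) = 2 (H(t, E) = 8 - 6 = 2)
-362*H(D, O(1, -4)) = -362*2 = -724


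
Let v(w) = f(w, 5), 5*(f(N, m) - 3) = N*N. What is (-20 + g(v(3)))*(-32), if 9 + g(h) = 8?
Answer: 672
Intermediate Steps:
f(N, m) = 3 + N**2/5 (f(N, m) = 3 + (N*N)/5 = 3 + N**2/5)
v(w) = 3 + w**2/5
g(h) = -1 (g(h) = -9 + 8 = -1)
(-20 + g(v(3)))*(-32) = (-20 - 1)*(-32) = -21*(-32) = 672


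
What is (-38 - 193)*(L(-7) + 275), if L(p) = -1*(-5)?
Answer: -64680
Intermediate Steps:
L(p) = 5
(-38 - 193)*(L(-7) + 275) = (-38 - 193)*(5 + 275) = -231*280 = -64680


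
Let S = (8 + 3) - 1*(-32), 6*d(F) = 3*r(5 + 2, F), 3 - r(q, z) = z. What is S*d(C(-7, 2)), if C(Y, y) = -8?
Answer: 473/2 ≈ 236.50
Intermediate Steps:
r(q, z) = 3 - z
d(F) = 3/2 - F/2 (d(F) = (3*(3 - F))/6 = (9 - 3*F)/6 = 3/2 - F/2)
S = 43 (S = 11 + 32 = 43)
S*d(C(-7, 2)) = 43*(3/2 - 1/2*(-8)) = 43*(3/2 + 4) = 43*(11/2) = 473/2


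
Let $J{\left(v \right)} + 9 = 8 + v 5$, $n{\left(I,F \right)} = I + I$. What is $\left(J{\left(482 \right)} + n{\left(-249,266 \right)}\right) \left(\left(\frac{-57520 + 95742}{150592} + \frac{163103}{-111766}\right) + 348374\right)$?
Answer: $\frac{215483085240093447}{323674336} \approx 6.6574 \cdot 10^{8}$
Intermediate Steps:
$n{\left(I,F \right)} = 2 I$
$J{\left(v \right)} = -1 + 5 v$ ($J{\left(v \right)} = -9 + \left(8 + v 5\right) = -9 + \left(8 + 5 v\right) = -1 + 5 v$)
$\left(J{\left(482 \right)} + n{\left(-249,266 \right)}\right) \left(\left(\frac{-57520 + 95742}{150592} + \frac{163103}{-111766}\right) + 348374\right) = \left(\left(-1 + 5 \cdot 482\right) + 2 \left(-249\right)\right) \left(\left(\frac{-57520 + 95742}{150592} + \frac{163103}{-111766}\right) + 348374\right) = \left(\left(-1 + 2410\right) - 498\right) \left(\left(38222 \cdot \frac{1}{150592} + 163103 \left(- \frac{1}{111766}\right)\right) + 348374\right) = \left(2409 - 498\right) \left(\left(\frac{19111}{75296} - \frac{163103}{111766}\right) + 348374\right) = 1911 \left(- \frac{5072521731}{4207766368} + 348374\right) = 1911 \cdot \frac{1465871328163901}{4207766368} = \frac{215483085240093447}{323674336}$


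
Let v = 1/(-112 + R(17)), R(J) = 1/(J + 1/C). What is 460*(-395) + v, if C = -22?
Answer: -7586702173/41754 ≈ -1.8170e+5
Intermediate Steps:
R(J) = 1/(-1/22 + J) (R(J) = 1/(J + 1/(-22)) = 1/(J - 1/22) = 1/(-1/22 + J))
v = -373/41754 (v = 1/(-112 + 22/(-1 + 22*17)) = 1/(-112 + 22/(-1 + 374)) = 1/(-112 + 22/373) = 1/(-41754/373) = -373/41754 ≈ -0.0089333)
460*(-395) + v = 460*(-395) - 373/41754 = -181700 - 373/41754 = -7586702173/41754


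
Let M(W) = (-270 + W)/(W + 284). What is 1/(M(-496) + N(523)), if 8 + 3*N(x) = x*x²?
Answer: 318/15163901003 ≈ 2.0971e-8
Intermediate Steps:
N(x) = -8/3 + x³/3 (N(x) = -8/3 + (x*x²)/3 = -8/3 + x³/3)
M(W) = (-270 + W)/(284 + W)
1/(M(-496) + N(523)) = 1/((-270 - 496)/(284 - 496) + (-8/3 + (⅓)*523³)) = 1/(-766/(-212) + (-8/3 + (⅓)*143055667)) = 1/(-1/212*(-766) + (-8/3 + 143055667/3)) = 1/(383/106 + 143055659/3) = 1/(15163901003/318) = 318/15163901003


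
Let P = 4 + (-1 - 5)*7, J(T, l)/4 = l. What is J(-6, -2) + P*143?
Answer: -5442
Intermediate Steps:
J(T, l) = 4*l
P = -38 (P = 4 - 6*7 = 4 - 42 = -38)
J(-6, -2) + P*143 = 4*(-2) - 38*143 = -8 - 5434 = -5442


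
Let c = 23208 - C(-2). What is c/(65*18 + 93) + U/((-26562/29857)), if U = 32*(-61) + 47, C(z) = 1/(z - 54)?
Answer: 676226518103/313112856 ≈ 2159.7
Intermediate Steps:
C(z) = 1/(-54 + z)
U = -1905 (U = -1952 + 47 = -1905)
c = 1299649/56 (c = 23208 - 1/(-54 - 2) = 23208 - 1/(-56) = 23208 - 1*(-1/56) = 23208 + 1/56 = 1299649/56 ≈ 23208.)
c/(65*18 + 93) + U/((-26562/29857)) = 1299649/(56*(65*18 + 93)) - 1905/((-26562/29857)) = 1299649/(56*(1170 + 93)) - 1905/((-26562*1/29857)) = (1299649/56)/1263 - 1905/(-26562/29857) = (1299649/56)*(1/1263) - 1905*(-29857/26562) = 1299649/70728 + 18959195/8854 = 676226518103/313112856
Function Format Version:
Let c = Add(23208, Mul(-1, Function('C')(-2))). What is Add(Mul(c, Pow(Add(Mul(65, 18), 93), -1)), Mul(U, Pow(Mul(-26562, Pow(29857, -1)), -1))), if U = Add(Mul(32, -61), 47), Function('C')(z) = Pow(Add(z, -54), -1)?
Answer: Rational(676226518103, 313112856) ≈ 2159.7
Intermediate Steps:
Function('C')(z) = Pow(Add(-54, z), -1)
U = -1905 (U = Add(-1952, 47) = -1905)
c = Rational(1299649, 56) (c = Add(23208, Mul(-1, Pow(Add(-54, -2), -1))) = Add(23208, Mul(-1, Pow(-56, -1))) = Add(23208, Mul(-1, Rational(-1, 56))) = Add(23208, Rational(1, 56)) = Rational(1299649, 56) ≈ 23208.)
Add(Mul(c, Pow(Add(Mul(65, 18), 93), -1)), Mul(U, Pow(Mul(-26562, Pow(29857, -1)), -1))) = Add(Mul(Rational(1299649, 56), Pow(Add(Mul(65, 18), 93), -1)), Mul(-1905, Pow(Mul(-26562, Pow(29857, -1)), -1))) = Add(Mul(Rational(1299649, 56), Pow(Add(1170, 93), -1)), Mul(-1905, Pow(Mul(-26562, Rational(1, 29857)), -1))) = Add(Mul(Rational(1299649, 56), Pow(1263, -1)), Mul(-1905, Pow(Rational(-26562, 29857), -1))) = Add(Mul(Rational(1299649, 56), Rational(1, 1263)), Mul(-1905, Rational(-29857, 26562))) = Add(Rational(1299649, 70728), Rational(18959195, 8854)) = Rational(676226518103, 313112856)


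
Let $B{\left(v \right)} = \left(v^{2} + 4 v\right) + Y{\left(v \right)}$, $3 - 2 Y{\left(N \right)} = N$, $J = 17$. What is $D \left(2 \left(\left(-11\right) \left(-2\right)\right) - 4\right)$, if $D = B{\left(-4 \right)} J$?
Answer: $2380$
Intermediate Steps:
$Y{\left(N \right)} = \frac{3}{2} - \frac{N}{2}$
$B{\left(v \right)} = \frac{3}{2} + v^{2} + \frac{7 v}{2}$ ($B{\left(v \right)} = \left(v^{2} + 4 v\right) - \left(- \frac{3}{2} + \frac{v}{2}\right) = \frac{3}{2} + v^{2} + \frac{7 v}{2}$)
$D = \frac{119}{2}$ ($D = \left(\frac{3}{2} + \left(-4\right)^{2} + \frac{7}{2} \left(-4\right)\right) 17 = \left(\frac{3}{2} + 16 - 14\right) 17 = \frac{7}{2} \cdot 17 = \frac{119}{2} \approx 59.5$)
$D \left(2 \left(\left(-11\right) \left(-2\right)\right) - 4\right) = \frac{119 \left(2 \left(\left(-11\right) \left(-2\right)\right) - 4\right)}{2} = \frac{119 \left(2 \cdot 22 - 4\right)}{2} = \frac{119 \left(44 - 4\right)}{2} = \frac{119}{2} \cdot 40 = 2380$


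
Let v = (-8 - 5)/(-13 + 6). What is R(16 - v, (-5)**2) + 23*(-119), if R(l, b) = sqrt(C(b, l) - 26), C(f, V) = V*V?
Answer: -2737 + sqrt(8527)/7 ≈ -2723.8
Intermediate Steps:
C(f, V) = V**2
v = 13/7 (v = -13/(-7) = -13*(-1/7) = 13/7 ≈ 1.8571)
R(l, b) = sqrt(-26 + l**2) (R(l, b) = sqrt(l**2 - 26) = sqrt(-26 + l**2))
R(16 - v, (-5)**2) + 23*(-119) = sqrt(-26 + (16 - 1*13/7)**2) + 23*(-119) = sqrt(-26 + (16 - 13/7)**2) - 2737 = sqrt(-26 + (99/7)**2) - 2737 = sqrt(-26 + 9801/49) - 2737 = sqrt(8527/49) - 2737 = sqrt(8527)/7 - 2737 = -2737 + sqrt(8527)/7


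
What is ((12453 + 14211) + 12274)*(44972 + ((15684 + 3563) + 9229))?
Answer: 2859918224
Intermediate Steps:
((12453 + 14211) + 12274)*(44972 + ((15684 + 3563) + 9229)) = (26664 + 12274)*(44972 + (19247 + 9229)) = 38938*(44972 + 28476) = 38938*73448 = 2859918224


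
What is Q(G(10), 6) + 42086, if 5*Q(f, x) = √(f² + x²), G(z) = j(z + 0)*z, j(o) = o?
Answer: 42086 + 2*√2509/5 ≈ 42106.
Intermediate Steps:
G(z) = z² (G(z) = (z + 0)*z = z*z = z²)
Q(f, x) = √(f² + x²)/5
Q(G(10), 6) + 42086 = √((10²)² + 6²)/5 + 42086 = √(100² + 36)/5 + 42086 = √(10000 + 36)/5 + 42086 = √10036/5 + 42086 = (2*√2509)/5 + 42086 = 2*√2509/5 + 42086 = 42086 + 2*√2509/5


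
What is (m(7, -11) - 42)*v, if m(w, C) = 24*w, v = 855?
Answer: 107730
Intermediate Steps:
(m(7, -11) - 42)*v = (24*7 - 42)*855 = (168 - 42)*855 = 126*855 = 107730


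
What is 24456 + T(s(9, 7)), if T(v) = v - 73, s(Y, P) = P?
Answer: 24390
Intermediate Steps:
T(v) = -73 + v
24456 + T(s(9, 7)) = 24456 + (-73 + 7) = 24456 - 66 = 24390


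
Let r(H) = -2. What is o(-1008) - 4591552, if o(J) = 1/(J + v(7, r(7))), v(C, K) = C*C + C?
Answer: -4371157505/952 ≈ -4.5916e+6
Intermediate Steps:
v(C, K) = C + C**2 (v(C, K) = C**2 + C = C + C**2)
o(J) = 1/(56 + J) (o(J) = 1/(J + 7*(1 + 7)) = 1/(J + 7*8) = 1/(J + 56) = 1/(56 + J))
o(-1008) - 4591552 = 1/(56 - 1008) - 4591552 = 1/(-952) - 4591552 = -1/952 - 4591552 = -4371157505/952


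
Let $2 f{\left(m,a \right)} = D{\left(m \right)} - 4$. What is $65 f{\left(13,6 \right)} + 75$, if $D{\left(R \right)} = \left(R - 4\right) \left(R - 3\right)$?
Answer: $2870$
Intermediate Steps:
$D{\left(R \right)} = \left(-4 + R\right) \left(-3 + R\right)$
$f{\left(m,a \right)} = 4 + \frac{m^{2}}{2} - \frac{7 m}{2}$ ($f{\left(m,a \right)} = \frac{\left(12 + m^{2} - 7 m\right) - 4}{2} = \frac{8 + m^{2} - 7 m}{2} = 4 + \frac{m^{2}}{2} - \frac{7 m}{2}$)
$65 f{\left(13,6 \right)} + 75 = 65 \left(4 + \frac{13^{2}}{2} - \frac{91}{2}\right) + 75 = 65 \left(4 + \frac{1}{2} \cdot 169 - \frac{91}{2}\right) + 75 = 65 \left(4 + \frac{169}{2} - \frac{91}{2}\right) + 75 = 65 \cdot 43 + 75 = 2795 + 75 = 2870$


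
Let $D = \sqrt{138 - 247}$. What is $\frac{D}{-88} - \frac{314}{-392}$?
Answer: $\frac{157}{196} - \frac{i \sqrt{109}}{88} \approx 0.80102 - 0.11864 i$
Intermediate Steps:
$D = i \sqrt{109}$ ($D = \sqrt{-109} = i \sqrt{109} \approx 10.44 i$)
$\frac{D}{-88} - \frac{314}{-392} = \frac{i \sqrt{109}}{-88} - \frac{314}{-392} = i \sqrt{109} \left(- \frac{1}{88}\right) - - \frac{157}{196} = - \frac{i \sqrt{109}}{88} + \frac{157}{196} = \frac{157}{196} - \frac{i \sqrt{109}}{88}$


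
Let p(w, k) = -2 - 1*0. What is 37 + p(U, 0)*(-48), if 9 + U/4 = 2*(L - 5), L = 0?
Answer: 133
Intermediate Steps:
U = -76 (U = -36 + 4*(2*(0 - 5)) = -36 + 4*(2*(-5)) = -36 + 4*(-10) = -36 - 40 = -76)
p(w, k) = -2 (p(w, k) = -2 + 0 = -2)
37 + p(U, 0)*(-48) = 37 - 2*(-48) = 37 + 96 = 133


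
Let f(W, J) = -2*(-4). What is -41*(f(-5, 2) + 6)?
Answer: -574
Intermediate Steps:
f(W, J) = 8
-41*(f(-5, 2) + 6) = -41*(8 + 6) = -41*14 = -574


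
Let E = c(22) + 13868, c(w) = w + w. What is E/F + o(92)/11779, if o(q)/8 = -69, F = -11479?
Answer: -170205856/135211141 ≈ -1.2588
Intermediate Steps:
c(w) = 2*w
o(q) = -552 (o(q) = 8*(-69) = -552)
E = 13912 (E = 2*22 + 13868 = 44 + 13868 = 13912)
E/F + o(92)/11779 = 13912/(-11479) - 552/11779 = 13912*(-1/11479) - 552*1/11779 = -13912/11479 - 552/11779 = -170205856/135211141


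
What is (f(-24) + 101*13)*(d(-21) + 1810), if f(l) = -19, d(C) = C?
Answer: 2314966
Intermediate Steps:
(f(-24) + 101*13)*(d(-21) + 1810) = (-19 + 101*13)*(-21 + 1810) = (-19 + 1313)*1789 = 1294*1789 = 2314966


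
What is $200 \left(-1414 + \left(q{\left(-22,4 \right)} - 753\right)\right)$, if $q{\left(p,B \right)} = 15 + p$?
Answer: $-434800$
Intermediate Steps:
$200 \left(-1414 + \left(q{\left(-22,4 \right)} - 753\right)\right) = 200 \left(-1414 + \left(\left(15 - 22\right) - 753\right)\right) = 200 \left(-1414 - 760\right) = 200 \left(-2174\right) = -434800$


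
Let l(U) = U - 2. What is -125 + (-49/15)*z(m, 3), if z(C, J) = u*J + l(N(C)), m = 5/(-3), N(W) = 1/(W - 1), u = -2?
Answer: -11717/120 ≈ -97.642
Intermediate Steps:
N(W) = 1/(-1 + W)
l(U) = -2 + U
m = -5/3 (m = 5*(-1/3) = -5/3 ≈ -1.6667)
z(C, J) = -2 + 1/(-1 + C) - 2*J (z(C, J) = -2*J + (-2 + 1/(-1 + C)) = -2 + 1/(-1 + C) - 2*J)
-125 + (-49/15)*z(m, 3) = -125 + (-49/15)*((1 - 2*(1 + 3)*(-1 - 5/3))/(-1 - 5/3)) = -125 + (-49*1/15)*((1 - 2*4*(-8/3))/(-8/3)) = -125 - (-49)*(1 + 64/3)/40 = -125 - (-49)*67/(40*3) = -125 - 49/15*(-67/8) = -125 + 3283/120 = -11717/120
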